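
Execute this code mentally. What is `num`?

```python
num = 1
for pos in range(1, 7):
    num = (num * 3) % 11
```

Let's trace through this code step by step.

Initialize: num = 1
Entering loop: for pos in range(1, 7):

After execution: num = 3
3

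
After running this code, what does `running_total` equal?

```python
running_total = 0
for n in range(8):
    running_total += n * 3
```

Let's trace through this code step by step.

Initialize: running_total = 0
Entering loop: for n in range(8):

After execution: running_total = 84
84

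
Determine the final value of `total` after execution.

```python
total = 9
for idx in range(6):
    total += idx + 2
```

Let's trace through this code step by step.

Initialize: total = 9
Entering loop: for idx in range(6):

After execution: total = 36
36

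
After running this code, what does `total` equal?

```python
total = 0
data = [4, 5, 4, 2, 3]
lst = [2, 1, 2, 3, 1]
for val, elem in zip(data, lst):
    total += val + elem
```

Let's trace through this code step by step.

Initialize: total = 0
Initialize: data = [4, 5, 4, 2, 3]
Initialize: lst = [2, 1, 2, 3, 1]
Entering loop: for val, elem in zip(data, lst):

After execution: total = 27
27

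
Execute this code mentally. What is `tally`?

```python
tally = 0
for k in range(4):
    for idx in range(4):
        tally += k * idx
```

Let's trace through this code step by step.

Initialize: tally = 0
Entering loop: for k in range(4):

After execution: tally = 36
36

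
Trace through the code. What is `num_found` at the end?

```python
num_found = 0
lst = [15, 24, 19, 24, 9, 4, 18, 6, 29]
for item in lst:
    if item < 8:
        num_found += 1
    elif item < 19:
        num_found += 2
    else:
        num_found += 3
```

Let's trace through this code step by step.

Initialize: num_found = 0
Initialize: lst = [15, 24, 19, 24, 9, 4, 18, 6, 29]
Entering loop: for item in lst:

After execution: num_found = 20
20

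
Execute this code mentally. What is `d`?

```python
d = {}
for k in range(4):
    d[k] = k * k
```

Let's trace through this code step by step.

Initialize: d = {}
Entering loop: for k in range(4):

After execution: d = {0: 0, 1: 1, 2: 4, 3: 9}
{0: 0, 1: 1, 2: 4, 3: 9}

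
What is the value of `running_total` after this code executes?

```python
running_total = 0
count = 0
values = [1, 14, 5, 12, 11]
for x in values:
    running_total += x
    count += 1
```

Let's trace through this code step by step.

Initialize: running_total = 0
Initialize: count = 0
Initialize: values = [1, 14, 5, 12, 11]
Entering loop: for x in values:

After execution: running_total = 43
43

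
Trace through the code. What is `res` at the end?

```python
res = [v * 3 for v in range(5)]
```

Let's trace through this code step by step.

Initialize: res = [v * 3 for v in range(5)]

After execution: res = [0, 3, 6, 9, 12]
[0, 3, 6, 9, 12]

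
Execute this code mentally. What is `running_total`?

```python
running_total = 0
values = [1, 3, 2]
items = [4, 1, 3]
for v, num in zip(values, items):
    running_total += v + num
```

Let's trace through this code step by step.

Initialize: running_total = 0
Initialize: values = [1, 3, 2]
Initialize: items = [4, 1, 3]
Entering loop: for v, num in zip(values, items):

After execution: running_total = 14
14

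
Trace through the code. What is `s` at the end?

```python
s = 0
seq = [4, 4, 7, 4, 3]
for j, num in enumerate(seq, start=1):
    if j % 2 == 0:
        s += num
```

Let's trace through this code step by step.

Initialize: s = 0
Initialize: seq = [4, 4, 7, 4, 3]
Entering loop: for j, num in enumerate(seq, start=1):

After execution: s = 8
8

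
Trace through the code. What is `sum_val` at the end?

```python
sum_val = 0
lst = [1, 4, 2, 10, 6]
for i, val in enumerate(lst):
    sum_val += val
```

Let's trace through this code step by step.

Initialize: sum_val = 0
Initialize: lst = [1, 4, 2, 10, 6]
Entering loop: for i, val in enumerate(lst):

After execution: sum_val = 23
23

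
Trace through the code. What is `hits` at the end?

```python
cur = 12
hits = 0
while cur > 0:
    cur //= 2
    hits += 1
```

Let's trace through this code step by step.

Initialize: cur = 12
Initialize: hits = 0
Entering loop: while cur > 0:

After execution: hits = 4
4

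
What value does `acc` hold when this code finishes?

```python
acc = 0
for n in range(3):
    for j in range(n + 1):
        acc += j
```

Let's trace through this code step by step.

Initialize: acc = 0
Entering loop: for n in range(3):

After execution: acc = 4
4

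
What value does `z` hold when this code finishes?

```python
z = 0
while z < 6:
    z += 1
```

Let's trace through this code step by step.

Initialize: z = 0
Entering loop: while z < 6:

After execution: z = 6
6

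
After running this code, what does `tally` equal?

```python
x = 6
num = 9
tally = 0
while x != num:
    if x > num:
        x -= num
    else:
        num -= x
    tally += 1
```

Let's trace through this code step by step.

Initialize: x = 6
Initialize: num = 9
Initialize: tally = 0
Entering loop: while x != num:

After execution: tally = 2
2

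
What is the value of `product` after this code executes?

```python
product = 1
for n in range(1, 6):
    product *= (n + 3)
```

Let's trace through this code step by step.

Initialize: product = 1
Entering loop: for n in range(1, 6):

After execution: product = 6720
6720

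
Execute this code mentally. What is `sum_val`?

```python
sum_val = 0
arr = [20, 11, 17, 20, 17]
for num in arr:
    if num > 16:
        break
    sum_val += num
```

Let's trace through this code step by step.

Initialize: sum_val = 0
Initialize: arr = [20, 11, 17, 20, 17]
Entering loop: for num in arr:

After execution: sum_val = 0
0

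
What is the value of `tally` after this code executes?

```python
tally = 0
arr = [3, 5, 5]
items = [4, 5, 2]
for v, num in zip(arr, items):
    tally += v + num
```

Let's trace through this code step by step.

Initialize: tally = 0
Initialize: arr = [3, 5, 5]
Initialize: items = [4, 5, 2]
Entering loop: for v, num in zip(arr, items):

After execution: tally = 24
24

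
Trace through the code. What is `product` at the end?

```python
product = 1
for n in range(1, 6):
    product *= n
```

Let's trace through this code step by step.

Initialize: product = 1
Entering loop: for n in range(1, 6):

After execution: product = 120
120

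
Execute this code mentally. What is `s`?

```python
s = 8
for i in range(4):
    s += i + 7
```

Let's trace through this code step by step.

Initialize: s = 8
Entering loop: for i in range(4):

After execution: s = 42
42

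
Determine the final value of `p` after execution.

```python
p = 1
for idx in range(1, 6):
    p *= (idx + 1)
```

Let's trace through this code step by step.

Initialize: p = 1
Entering loop: for idx in range(1, 6):

After execution: p = 720
720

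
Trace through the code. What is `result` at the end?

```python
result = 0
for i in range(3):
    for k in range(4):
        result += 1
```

Let's trace through this code step by step.

Initialize: result = 0
Entering loop: for i in range(3):

After execution: result = 12
12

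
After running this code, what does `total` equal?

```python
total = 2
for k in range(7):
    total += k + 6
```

Let's trace through this code step by step.

Initialize: total = 2
Entering loop: for k in range(7):

After execution: total = 65
65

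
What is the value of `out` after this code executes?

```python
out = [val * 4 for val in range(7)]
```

Let's trace through this code step by step.

Initialize: out = [val * 4 for val in range(7)]

After execution: out = [0, 4, 8, 12, 16, 20, 24]
[0, 4, 8, 12, 16, 20, 24]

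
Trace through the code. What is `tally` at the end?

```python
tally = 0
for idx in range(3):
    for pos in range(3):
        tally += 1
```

Let's trace through this code step by step.

Initialize: tally = 0
Entering loop: for idx in range(3):

After execution: tally = 9
9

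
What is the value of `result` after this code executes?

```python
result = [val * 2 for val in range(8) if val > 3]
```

Let's trace through this code step by step.

Initialize: result = [val * 2 for val in range(8) if val > 3]

After execution: result = [8, 10, 12, 14]
[8, 10, 12, 14]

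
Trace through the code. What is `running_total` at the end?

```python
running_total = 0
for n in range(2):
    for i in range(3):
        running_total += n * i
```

Let's trace through this code step by step.

Initialize: running_total = 0
Entering loop: for n in range(2):

After execution: running_total = 3
3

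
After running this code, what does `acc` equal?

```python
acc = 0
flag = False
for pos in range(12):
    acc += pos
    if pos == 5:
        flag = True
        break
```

Let's trace through this code step by step.

Initialize: acc = 0
Initialize: flag = False
Entering loop: for pos in range(12):

After execution: acc = 15
15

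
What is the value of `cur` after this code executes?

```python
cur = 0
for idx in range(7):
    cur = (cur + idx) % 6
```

Let's trace through this code step by step.

Initialize: cur = 0
Entering loop: for idx in range(7):

After execution: cur = 3
3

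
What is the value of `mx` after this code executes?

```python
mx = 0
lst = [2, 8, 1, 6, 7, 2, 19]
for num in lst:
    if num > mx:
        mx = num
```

Let's trace through this code step by step.

Initialize: mx = 0
Initialize: lst = [2, 8, 1, 6, 7, 2, 19]
Entering loop: for num in lst:

After execution: mx = 19
19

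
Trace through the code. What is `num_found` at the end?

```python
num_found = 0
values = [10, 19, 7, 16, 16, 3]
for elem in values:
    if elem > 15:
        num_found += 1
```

Let's trace through this code step by step.

Initialize: num_found = 0
Initialize: values = [10, 19, 7, 16, 16, 3]
Entering loop: for elem in values:

After execution: num_found = 3
3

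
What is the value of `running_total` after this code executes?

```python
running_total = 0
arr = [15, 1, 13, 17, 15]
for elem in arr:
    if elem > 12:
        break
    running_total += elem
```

Let's trace through this code step by step.

Initialize: running_total = 0
Initialize: arr = [15, 1, 13, 17, 15]
Entering loop: for elem in arr:

After execution: running_total = 0
0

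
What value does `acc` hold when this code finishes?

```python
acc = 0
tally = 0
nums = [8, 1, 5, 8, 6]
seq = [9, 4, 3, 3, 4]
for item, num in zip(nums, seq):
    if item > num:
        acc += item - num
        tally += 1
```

Let's trace through this code step by step.

Initialize: acc = 0
Initialize: tally = 0
Initialize: nums = [8, 1, 5, 8, 6]
Initialize: seq = [9, 4, 3, 3, 4]
Entering loop: for item, num in zip(nums, seq):

After execution: acc = 9
9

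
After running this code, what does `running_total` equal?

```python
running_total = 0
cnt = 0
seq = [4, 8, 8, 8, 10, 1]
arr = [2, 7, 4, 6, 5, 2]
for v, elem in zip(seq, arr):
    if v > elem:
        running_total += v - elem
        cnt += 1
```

Let's trace through this code step by step.

Initialize: running_total = 0
Initialize: cnt = 0
Initialize: seq = [4, 8, 8, 8, 10, 1]
Initialize: arr = [2, 7, 4, 6, 5, 2]
Entering loop: for v, elem in zip(seq, arr):

After execution: running_total = 14
14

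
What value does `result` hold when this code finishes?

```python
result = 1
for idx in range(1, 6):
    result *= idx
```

Let's trace through this code step by step.

Initialize: result = 1
Entering loop: for idx in range(1, 6):

After execution: result = 120
120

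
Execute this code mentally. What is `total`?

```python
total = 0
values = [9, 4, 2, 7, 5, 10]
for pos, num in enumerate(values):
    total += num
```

Let's trace through this code step by step.

Initialize: total = 0
Initialize: values = [9, 4, 2, 7, 5, 10]
Entering loop: for pos, num in enumerate(values):

After execution: total = 37
37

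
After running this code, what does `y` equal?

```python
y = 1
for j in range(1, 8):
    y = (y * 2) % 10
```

Let's trace through this code step by step.

Initialize: y = 1
Entering loop: for j in range(1, 8):

After execution: y = 8
8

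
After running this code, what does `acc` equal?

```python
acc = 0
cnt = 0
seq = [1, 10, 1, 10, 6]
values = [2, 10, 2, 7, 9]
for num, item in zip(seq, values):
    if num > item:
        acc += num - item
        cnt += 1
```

Let's trace through this code step by step.

Initialize: acc = 0
Initialize: cnt = 0
Initialize: seq = [1, 10, 1, 10, 6]
Initialize: values = [2, 10, 2, 7, 9]
Entering loop: for num, item in zip(seq, values):

After execution: acc = 3
3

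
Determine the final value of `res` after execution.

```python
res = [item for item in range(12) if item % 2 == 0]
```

Let's trace through this code step by step.

Initialize: res = [item for item in range(12) if item % 2 == 0]

After execution: res = [0, 2, 4, 6, 8, 10]
[0, 2, 4, 6, 8, 10]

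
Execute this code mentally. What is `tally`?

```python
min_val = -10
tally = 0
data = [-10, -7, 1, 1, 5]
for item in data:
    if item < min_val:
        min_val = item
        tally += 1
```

Let's trace through this code step by step.

Initialize: min_val = -10
Initialize: tally = 0
Initialize: data = [-10, -7, 1, 1, 5]
Entering loop: for item in data:

After execution: tally = 0
0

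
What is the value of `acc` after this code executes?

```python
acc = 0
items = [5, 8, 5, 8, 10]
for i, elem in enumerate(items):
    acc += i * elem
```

Let's trace through this code step by step.

Initialize: acc = 0
Initialize: items = [5, 8, 5, 8, 10]
Entering loop: for i, elem in enumerate(items):

After execution: acc = 82
82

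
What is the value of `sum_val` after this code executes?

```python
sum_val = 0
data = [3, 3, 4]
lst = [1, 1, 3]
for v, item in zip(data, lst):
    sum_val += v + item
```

Let's trace through this code step by step.

Initialize: sum_val = 0
Initialize: data = [3, 3, 4]
Initialize: lst = [1, 1, 3]
Entering loop: for v, item in zip(data, lst):

After execution: sum_val = 15
15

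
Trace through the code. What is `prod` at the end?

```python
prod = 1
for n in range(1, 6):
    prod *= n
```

Let's trace through this code step by step.

Initialize: prod = 1
Entering loop: for n in range(1, 6):

After execution: prod = 120
120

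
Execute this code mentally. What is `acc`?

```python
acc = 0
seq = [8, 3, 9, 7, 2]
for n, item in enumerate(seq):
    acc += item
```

Let's trace through this code step by step.

Initialize: acc = 0
Initialize: seq = [8, 3, 9, 7, 2]
Entering loop: for n, item in enumerate(seq):

After execution: acc = 29
29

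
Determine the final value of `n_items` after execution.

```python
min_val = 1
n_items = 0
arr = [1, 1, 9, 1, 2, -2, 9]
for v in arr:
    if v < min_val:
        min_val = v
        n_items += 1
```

Let's trace through this code step by step.

Initialize: min_val = 1
Initialize: n_items = 0
Initialize: arr = [1, 1, 9, 1, 2, -2, 9]
Entering loop: for v in arr:

After execution: n_items = 1
1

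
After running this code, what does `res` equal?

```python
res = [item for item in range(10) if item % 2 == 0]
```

Let's trace through this code step by step.

Initialize: res = [item for item in range(10) if item % 2 == 0]

After execution: res = [0, 2, 4, 6, 8]
[0, 2, 4, 6, 8]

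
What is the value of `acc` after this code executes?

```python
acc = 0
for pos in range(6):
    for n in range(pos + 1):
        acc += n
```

Let's trace through this code step by step.

Initialize: acc = 0
Entering loop: for pos in range(6):

After execution: acc = 35
35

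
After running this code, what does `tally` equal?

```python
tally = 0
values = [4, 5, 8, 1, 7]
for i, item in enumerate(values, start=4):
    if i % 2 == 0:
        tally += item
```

Let's trace through this code step by step.

Initialize: tally = 0
Initialize: values = [4, 5, 8, 1, 7]
Entering loop: for i, item in enumerate(values, start=4):

After execution: tally = 19
19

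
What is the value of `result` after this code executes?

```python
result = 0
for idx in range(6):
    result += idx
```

Let's trace through this code step by step.

Initialize: result = 0
Entering loop: for idx in range(6):

After execution: result = 15
15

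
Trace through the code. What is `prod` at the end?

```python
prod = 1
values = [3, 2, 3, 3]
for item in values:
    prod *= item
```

Let's trace through this code step by step.

Initialize: prod = 1
Initialize: values = [3, 2, 3, 3]
Entering loop: for item in values:

After execution: prod = 54
54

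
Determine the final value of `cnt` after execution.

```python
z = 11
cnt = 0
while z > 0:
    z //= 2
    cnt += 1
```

Let's trace through this code step by step.

Initialize: z = 11
Initialize: cnt = 0
Entering loop: while z > 0:

After execution: cnt = 4
4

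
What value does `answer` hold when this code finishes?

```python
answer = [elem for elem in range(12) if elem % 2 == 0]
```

Let's trace through this code step by step.

Initialize: answer = [elem for elem in range(12) if elem % 2 == 0]

After execution: answer = [0, 2, 4, 6, 8, 10]
[0, 2, 4, 6, 8, 10]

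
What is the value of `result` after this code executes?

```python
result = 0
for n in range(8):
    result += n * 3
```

Let's trace through this code step by step.

Initialize: result = 0
Entering loop: for n in range(8):

After execution: result = 84
84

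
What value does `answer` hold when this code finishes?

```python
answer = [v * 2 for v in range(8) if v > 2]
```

Let's trace through this code step by step.

Initialize: answer = [v * 2 for v in range(8) if v > 2]

After execution: answer = [6, 8, 10, 12, 14]
[6, 8, 10, 12, 14]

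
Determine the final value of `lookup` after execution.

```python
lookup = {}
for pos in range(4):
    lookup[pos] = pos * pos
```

Let's trace through this code step by step.

Initialize: lookup = {}
Entering loop: for pos in range(4):

After execution: lookup = {0: 0, 1: 1, 2: 4, 3: 9}
{0: 0, 1: 1, 2: 4, 3: 9}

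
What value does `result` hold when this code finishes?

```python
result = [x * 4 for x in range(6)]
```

Let's trace through this code step by step.

Initialize: result = [x * 4 for x in range(6)]

After execution: result = [0, 4, 8, 12, 16, 20]
[0, 4, 8, 12, 16, 20]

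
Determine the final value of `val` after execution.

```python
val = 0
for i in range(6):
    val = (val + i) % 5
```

Let's trace through this code step by step.

Initialize: val = 0
Entering loop: for i in range(6):

After execution: val = 0
0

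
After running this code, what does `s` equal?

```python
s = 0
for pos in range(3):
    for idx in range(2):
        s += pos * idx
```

Let's trace through this code step by step.

Initialize: s = 0
Entering loop: for pos in range(3):

After execution: s = 3
3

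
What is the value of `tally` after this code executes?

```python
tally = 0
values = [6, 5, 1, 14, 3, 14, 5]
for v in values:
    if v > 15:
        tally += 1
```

Let's trace through this code step by step.

Initialize: tally = 0
Initialize: values = [6, 5, 1, 14, 3, 14, 5]
Entering loop: for v in values:

After execution: tally = 0
0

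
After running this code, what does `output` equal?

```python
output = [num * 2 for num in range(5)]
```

Let's trace through this code step by step.

Initialize: output = [num * 2 for num in range(5)]

After execution: output = [0, 2, 4, 6, 8]
[0, 2, 4, 6, 8]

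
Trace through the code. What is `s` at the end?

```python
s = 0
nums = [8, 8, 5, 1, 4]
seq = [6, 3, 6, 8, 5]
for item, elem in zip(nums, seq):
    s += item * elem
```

Let's trace through this code step by step.

Initialize: s = 0
Initialize: nums = [8, 8, 5, 1, 4]
Initialize: seq = [6, 3, 6, 8, 5]
Entering loop: for item, elem in zip(nums, seq):

After execution: s = 130
130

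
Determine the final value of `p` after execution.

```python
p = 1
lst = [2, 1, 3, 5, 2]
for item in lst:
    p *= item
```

Let's trace through this code step by step.

Initialize: p = 1
Initialize: lst = [2, 1, 3, 5, 2]
Entering loop: for item in lst:

After execution: p = 60
60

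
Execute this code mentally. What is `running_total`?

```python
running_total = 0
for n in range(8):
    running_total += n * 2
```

Let's trace through this code step by step.

Initialize: running_total = 0
Entering loop: for n in range(8):

After execution: running_total = 56
56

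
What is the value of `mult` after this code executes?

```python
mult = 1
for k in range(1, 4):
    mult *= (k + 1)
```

Let's trace through this code step by step.

Initialize: mult = 1
Entering loop: for k in range(1, 4):

After execution: mult = 24
24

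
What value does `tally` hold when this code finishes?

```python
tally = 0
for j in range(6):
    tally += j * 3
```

Let's trace through this code step by step.

Initialize: tally = 0
Entering loop: for j in range(6):

After execution: tally = 45
45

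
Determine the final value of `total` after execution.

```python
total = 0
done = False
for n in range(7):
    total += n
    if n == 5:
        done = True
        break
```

Let's trace through this code step by step.

Initialize: total = 0
Initialize: done = False
Entering loop: for n in range(7):

After execution: total = 15
15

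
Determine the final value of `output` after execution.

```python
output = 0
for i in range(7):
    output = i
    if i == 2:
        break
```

Let's trace through this code step by step.

Initialize: output = 0
Entering loop: for i in range(7):

After execution: output = 2
2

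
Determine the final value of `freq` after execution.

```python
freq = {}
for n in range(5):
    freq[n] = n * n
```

Let's trace through this code step by step.

Initialize: freq = {}
Entering loop: for n in range(5):

After execution: freq = {0: 0, 1: 1, 2: 4, 3: 9, 4: 16}
{0: 0, 1: 1, 2: 4, 3: 9, 4: 16}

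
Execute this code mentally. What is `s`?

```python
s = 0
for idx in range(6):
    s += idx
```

Let's trace through this code step by step.

Initialize: s = 0
Entering loop: for idx in range(6):

After execution: s = 15
15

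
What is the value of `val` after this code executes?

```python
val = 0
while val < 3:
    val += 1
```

Let's trace through this code step by step.

Initialize: val = 0
Entering loop: while val < 3:

After execution: val = 3
3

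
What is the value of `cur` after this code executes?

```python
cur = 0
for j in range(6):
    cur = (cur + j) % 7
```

Let's trace through this code step by step.

Initialize: cur = 0
Entering loop: for j in range(6):

After execution: cur = 1
1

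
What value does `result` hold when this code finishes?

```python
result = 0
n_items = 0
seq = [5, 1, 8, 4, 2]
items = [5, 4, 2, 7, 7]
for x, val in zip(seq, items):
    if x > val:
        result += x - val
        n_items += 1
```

Let's trace through this code step by step.

Initialize: result = 0
Initialize: n_items = 0
Initialize: seq = [5, 1, 8, 4, 2]
Initialize: items = [5, 4, 2, 7, 7]
Entering loop: for x, val in zip(seq, items):

After execution: result = 6
6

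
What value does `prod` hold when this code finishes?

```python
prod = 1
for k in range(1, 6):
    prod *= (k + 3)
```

Let's trace through this code step by step.

Initialize: prod = 1
Entering loop: for k in range(1, 6):

After execution: prod = 6720
6720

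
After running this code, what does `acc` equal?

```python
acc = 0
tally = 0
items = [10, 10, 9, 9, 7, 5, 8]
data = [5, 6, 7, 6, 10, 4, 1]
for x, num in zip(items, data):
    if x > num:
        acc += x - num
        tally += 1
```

Let's trace through this code step by step.

Initialize: acc = 0
Initialize: tally = 0
Initialize: items = [10, 10, 9, 9, 7, 5, 8]
Initialize: data = [5, 6, 7, 6, 10, 4, 1]
Entering loop: for x, num in zip(items, data):

After execution: acc = 22
22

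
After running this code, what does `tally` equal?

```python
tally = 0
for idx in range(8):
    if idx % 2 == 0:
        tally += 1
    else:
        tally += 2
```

Let's trace through this code step by step.

Initialize: tally = 0
Entering loop: for idx in range(8):

After execution: tally = 12
12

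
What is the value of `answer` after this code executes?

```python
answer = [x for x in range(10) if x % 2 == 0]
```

Let's trace through this code step by step.

Initialize: answer = [x for x in range(10) if x % 2 == 0]

After execution: answer = [0, 2, 4, 6, 8]
[0, 2, 4, 6, 8]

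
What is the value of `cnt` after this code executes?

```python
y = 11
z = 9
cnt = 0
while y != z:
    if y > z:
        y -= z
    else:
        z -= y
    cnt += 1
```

Let's trace through this code step by step.

Initialize: y = 11
Initialize: z = 9
Initialize: cnt = 0
Entering loop: while y != z:

After execution: cnt = 6
6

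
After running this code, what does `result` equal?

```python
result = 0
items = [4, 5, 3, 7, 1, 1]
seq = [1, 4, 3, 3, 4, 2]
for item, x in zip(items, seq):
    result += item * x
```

Let's trace through this code step by step.

Initialize: result = 0
Initialize: items = [4, 5, 3, 7, 1, 1]
Initialize: seq = [1, 4, 3, 3, 4, 2]
Entering loop: for item, x in zip(items, seq):

After execution: result = 60
60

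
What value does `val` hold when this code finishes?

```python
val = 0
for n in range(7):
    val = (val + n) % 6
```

Let's trace through this code step by step.

Initialize: val = 0
Entering loop: for n in range(7):

After execution: val = 3
3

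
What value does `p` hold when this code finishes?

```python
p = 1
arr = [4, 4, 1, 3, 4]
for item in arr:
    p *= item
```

Let's trace through this code step by step.

Initialize: p = 1
Initialize: arr = [4, 4, 1, 3, 4]
Entering loop: for item in arr:

After execution: p = 192
192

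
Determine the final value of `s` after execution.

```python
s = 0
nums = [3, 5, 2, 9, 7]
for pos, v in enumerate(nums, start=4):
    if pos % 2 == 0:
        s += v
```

Let's trace through this code step by step.

Initialize: s = 0
Initialize: nums = [3, 5, 2, 9, 7]
Entering loop: for pos, v in enumerate(nums, start=4):

After execution: s = 12
12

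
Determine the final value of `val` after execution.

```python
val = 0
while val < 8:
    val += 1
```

Let's trace through this code step by step.

Initialize: val = 0
Entering loop: while val < 8:

After execution: val = 8
8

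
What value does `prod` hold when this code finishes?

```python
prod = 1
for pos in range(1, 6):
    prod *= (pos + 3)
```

Let's trace through this code step by step.

Initialize: prod = 1
Entering loop: for pos in range(1, 6):

After execution: prod = 6720
6720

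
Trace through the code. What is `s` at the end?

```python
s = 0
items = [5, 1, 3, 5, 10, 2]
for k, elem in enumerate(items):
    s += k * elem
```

Let's trace through this code step by step.

Initialize: s = 0
Initialize: items = [5, 1, 3, 5, 10, 2]
Entering loop: for k, elem in enumerate(items):

After execution: s = 72
72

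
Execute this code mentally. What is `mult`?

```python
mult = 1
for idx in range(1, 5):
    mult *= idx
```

Let's trace through this code step by step.

Initialize: mult = 1
Entering loop: for idx in range(1, 5):

After execution: mult = 24
24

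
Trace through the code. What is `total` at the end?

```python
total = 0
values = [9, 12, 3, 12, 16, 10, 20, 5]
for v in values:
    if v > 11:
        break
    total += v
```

Let's trace through this code step by step.

Initialize: total = 0
Initialize: values = [9, 12, 3, 12, 16, 10, 20, 5]
Entering loop: for v in values:

After execution: total = 9
9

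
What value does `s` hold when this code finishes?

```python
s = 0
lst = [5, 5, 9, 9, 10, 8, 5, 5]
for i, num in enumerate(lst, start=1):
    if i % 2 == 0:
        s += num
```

Let's trace through this code step by step.

Initialize: s = 0
Initialize: lst = [5, 5, 9, 9, 10, 8, 5, 5]
Entering loop: for i, num in enumerate(lst, start=1):

After execution: s = 27
27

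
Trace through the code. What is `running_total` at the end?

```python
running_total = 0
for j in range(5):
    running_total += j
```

Let's trace through this code step by step.

Initialize: running_total = 0
Entering loop: for j in range(5):

After execution: running_total = 10
10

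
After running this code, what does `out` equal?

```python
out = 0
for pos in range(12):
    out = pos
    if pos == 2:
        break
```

Let's trace through this code step by step.

Initialize: out = 0
Entering loop: for pos in range(12):

After execution: out = 2
2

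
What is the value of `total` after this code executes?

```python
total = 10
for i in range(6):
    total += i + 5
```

Let's trace through this code step by step.

Initialize: total = 10
Entering loop: for i in range(6):

After execution: total = 55
55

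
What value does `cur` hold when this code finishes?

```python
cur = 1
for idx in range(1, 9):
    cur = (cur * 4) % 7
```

Let's trace through this code step by step.

Initialize: cur = 1
Entering loop: for idx in range(1, 9):

After execution: cur = 2
2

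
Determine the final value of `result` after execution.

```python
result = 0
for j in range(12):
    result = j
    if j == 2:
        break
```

Let's trace through this code step by step.

Initialize: result = 0
Entering loop: for j in range(12):

After execution: result = 2
2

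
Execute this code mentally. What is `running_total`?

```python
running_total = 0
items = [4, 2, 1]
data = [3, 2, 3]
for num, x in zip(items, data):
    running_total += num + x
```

Let's trace through this code step by step.

Initialize: running_total = 0
Initialize: items = [4, 2, 1]
Initialize: data = [3, 2, 3]
Entering loop: for num, x in zip(items, data):

After execution: running_total = 15
15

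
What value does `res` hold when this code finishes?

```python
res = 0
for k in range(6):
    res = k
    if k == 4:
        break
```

Let's trace through this code step by step.

Initialize: res = 0
Entering loop: for k in range(6):

After execution: res = 4
4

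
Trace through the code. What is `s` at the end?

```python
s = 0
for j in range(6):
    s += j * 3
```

Let's trace through this code step by step.

Initialize: s = 0
Entering loop: for j in range(6):

After execution: s = 45
45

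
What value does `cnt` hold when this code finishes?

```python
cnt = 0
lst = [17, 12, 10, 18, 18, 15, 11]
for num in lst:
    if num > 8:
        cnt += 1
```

Let's trace through this code step by step.

Initialize: cnt = 0
Initialize: lst = [17, 12, 10, 18, 18, 15, 11]
Entering loop: for num in lst:

After execution: cnt = 7
7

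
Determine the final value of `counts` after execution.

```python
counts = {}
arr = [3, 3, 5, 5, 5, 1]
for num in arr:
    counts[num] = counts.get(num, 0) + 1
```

Let's trace through this code step by step.

Initialize: counts = {}
Initialize: arr = [3, 3, 5, 5, 5, 1]
Entering loop: for num in arr:

After execution: counts = {3: 2, 5: 3, 1: 1}
{3: 2, 5: 3, 1: 1}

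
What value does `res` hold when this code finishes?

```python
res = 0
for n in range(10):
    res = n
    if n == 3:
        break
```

Let's trace through this code step by step.

Initialize: res = 0
Entering loop: for n in range(10):

After execution: res = 3
3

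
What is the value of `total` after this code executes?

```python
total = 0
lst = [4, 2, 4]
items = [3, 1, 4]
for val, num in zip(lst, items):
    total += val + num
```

Let's trace through this code step by step.

Initialize: total = 0
Initialize: lst = [4, 2, 4]
Initialize: items = [3, 1, 4]
Entering loop: for val, num in zip(lst, items):

After execution: total = 18
18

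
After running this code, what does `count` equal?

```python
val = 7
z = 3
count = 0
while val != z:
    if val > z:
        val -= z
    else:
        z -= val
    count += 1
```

Let's trace through this code step by step.

Initialize: val = 7
Initialize: z = 3
Initialize: count = 0
Entering loop: while val != z:

After execution: count = 4
4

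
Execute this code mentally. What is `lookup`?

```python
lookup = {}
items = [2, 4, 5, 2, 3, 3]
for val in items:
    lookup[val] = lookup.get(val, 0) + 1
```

Let's trace through this code step by step.

Initialize: lookup = {}
Initialize: items = [2, 4, 5, 2, 3, 3]
Entering loop: for val in items:

After execution: lookup = {2: 2, 4: 1, 5: 1, 3: 2}
{2: 2, 4: 1, 5: 1, 3: 2}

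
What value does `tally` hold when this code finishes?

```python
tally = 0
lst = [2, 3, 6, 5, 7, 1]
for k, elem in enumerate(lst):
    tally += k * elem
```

Let's trace through this code step by step.

Initialize: tally = 0
Initialize: lst = [2, 3, 6, 5, 7, 1]
Entering loop: for k, elem in enumerate(lst):

After execution: tally = 63
63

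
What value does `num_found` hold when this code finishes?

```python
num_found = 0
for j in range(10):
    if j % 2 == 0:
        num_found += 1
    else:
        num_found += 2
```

Let's trace through this code step by step.

Initialize: num_found = 0
Entering loop: for j in range(10):

After execution: num_found = 15
15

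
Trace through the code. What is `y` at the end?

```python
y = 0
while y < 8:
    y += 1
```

Let's trace through this code step by step.

Initialize: y = 0
Entering loop: while y < 8:

After execution: y = 8
8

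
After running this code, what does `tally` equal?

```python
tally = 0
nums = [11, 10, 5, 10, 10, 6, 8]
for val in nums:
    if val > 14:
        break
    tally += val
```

Let's trace through this code step by step.

Initialize: tally = 0
Initialize: nums = [11, 10, 5, 10, 10, 6, 8]
Entering loop: for val in nums:

After execution: tally = 60
60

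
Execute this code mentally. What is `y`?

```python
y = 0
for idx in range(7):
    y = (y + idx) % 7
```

Let's trace through this code step by step.

Initialize: y = 0
Entering loop: for idx in range(7):

After execution: y = 0
0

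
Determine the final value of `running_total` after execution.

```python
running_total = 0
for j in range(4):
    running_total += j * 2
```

Let's trace through this code step by step.

Initialize: running_total = 0
Entering loop: for j in range(4):

After execution: running_total = 12
12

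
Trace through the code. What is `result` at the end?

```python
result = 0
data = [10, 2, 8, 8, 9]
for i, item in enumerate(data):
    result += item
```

Let's trace through this code step by step.

Initialize: result = 0
Initialize: data = [10, 2, 8, 8, 9]
Entering loop: for i, item in enumerate(data):

After execution: result = 37
37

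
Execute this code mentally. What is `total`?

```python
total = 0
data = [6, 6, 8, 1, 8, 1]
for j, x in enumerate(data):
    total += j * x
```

Let's trace through this code step by step.

Initialize: total = 0
Initialize: data = [6, 6, 8, 1, 8, 1]
Entering loop: for j, x in enumerate(data):

After execution: total = 62
62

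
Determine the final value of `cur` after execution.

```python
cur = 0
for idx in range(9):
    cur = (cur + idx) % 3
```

Let's trace through this code step by step.

Initialize: cur = 0
Entering loop: for idx in range(9):

After execution: cur = 0
0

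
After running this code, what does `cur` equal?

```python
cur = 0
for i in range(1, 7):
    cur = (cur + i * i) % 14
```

Let's trace through this code step by step.

Initialize: cur = 0
Entering loop: for i in range(1, 7):

After execution: cur = 7
7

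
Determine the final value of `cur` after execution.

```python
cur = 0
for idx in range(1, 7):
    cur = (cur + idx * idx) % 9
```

Let's trace through this code step by step.

Initialize: cur = 0
Entering loop: for idx in range(1, 7):

After execution: cur = 1
1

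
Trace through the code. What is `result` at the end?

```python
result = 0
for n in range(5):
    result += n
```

Let's trace through this code step by step.

Initialize: result = 0
Entering loop: for n in range(5):

After execution: result = 10
10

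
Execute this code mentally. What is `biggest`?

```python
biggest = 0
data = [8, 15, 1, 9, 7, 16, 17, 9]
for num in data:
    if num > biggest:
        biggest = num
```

Let's trace through this code step by step.

Initialize: biggest = 0
Initialize: data = [8, 15, 1, 9, 7, 16, 17, 9]
Entering loop: for num in data:

After execution: biggest = 17
17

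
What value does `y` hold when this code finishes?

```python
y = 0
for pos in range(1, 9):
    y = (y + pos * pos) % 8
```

Let's trace through this code step by step.

Initialize: y = 0
Entering loop: for pos in range(1, 9):

After execution: y = 4
4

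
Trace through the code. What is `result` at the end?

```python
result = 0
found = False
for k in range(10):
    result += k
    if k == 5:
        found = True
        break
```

Let's trace through this code step by step.

Initialize: result = 0
Initialize: found = False
Entering loop: for k in range(10):

After execution: result = 15
15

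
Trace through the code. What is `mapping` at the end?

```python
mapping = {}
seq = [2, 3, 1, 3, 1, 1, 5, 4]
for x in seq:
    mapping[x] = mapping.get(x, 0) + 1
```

Let's trace through this code step by step.

Initialize: mapping = {}
Initialize: seq = [2, 3, 1, 3, 1, 1, 5, 4]
Entering loop: for x in seq:

After execution: mapping = {2: 1, 3: 2, 1: 3, 5: 1, 4: 1}
{2: 1, 3: 2, 1: 3, 5: 1, 4: 1}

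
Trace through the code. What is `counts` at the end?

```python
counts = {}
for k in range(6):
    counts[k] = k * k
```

Let's trace through this code step by step.

Initialize: counts = {}
Entering loop: for k in range(6):

After execution: counts = {0: 0, 1: 1, 2: 4, 3: 9, 4: 16, 5: 25}
{0: 0, 1: 1, 2: 4, 3: 9, 4: 16, 5: 25}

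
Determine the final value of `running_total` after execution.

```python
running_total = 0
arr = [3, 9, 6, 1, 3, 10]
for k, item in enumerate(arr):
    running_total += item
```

Let's trace through this code step by step.

Initialize: running_total = 0
Initialize: arr = [3, 9, 6, 1, 3, 10]
Entering loop: for k, item in enumerate(arr):

After execution: running_total = 32
32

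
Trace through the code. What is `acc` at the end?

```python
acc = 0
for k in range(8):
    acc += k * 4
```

Let's trace through this code step by step.

Initialize: acc = 0
Entering loop: for k in range(8):

After execution: acc = 112
112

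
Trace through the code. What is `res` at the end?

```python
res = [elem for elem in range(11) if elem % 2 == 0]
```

Let's trace through this code step by step.

Initialize: res = [elem for elem in range(11) if elem % 2 == 0]

After execution: res = [0, 2, 4, 6, 8, 10]
[0, 2, 4, 6, 8, 10]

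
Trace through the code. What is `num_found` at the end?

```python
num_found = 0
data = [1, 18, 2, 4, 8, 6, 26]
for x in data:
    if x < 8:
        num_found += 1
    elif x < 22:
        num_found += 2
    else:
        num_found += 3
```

Let's trace through this code step by step.

Initialize: num_found = 0
Initialize: data = [1, 18, 2, 4, 8, 6, 26]
Entering loop: for x in data:

After execution: num_found = 11
11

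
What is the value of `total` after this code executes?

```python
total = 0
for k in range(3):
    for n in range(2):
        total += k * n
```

Let's trace through this code step by step.

Initialize: total = 0
Entering loop: for k in range(3):

After execution: total = 3
3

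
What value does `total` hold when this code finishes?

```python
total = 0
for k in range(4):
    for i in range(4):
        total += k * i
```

Let's trace through this code step by step.

Initialize: total = 0
Entering loop: for k in range(4):

After execution: total = 36
36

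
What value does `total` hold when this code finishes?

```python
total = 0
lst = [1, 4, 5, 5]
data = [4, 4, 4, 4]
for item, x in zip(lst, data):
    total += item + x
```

Let's trace through this code step by step.

Initialize: total = 0
Initialize: lst = [1, 4, 5, 5]
Initialize: data = [4, 4, 4, 4]
Entering loop: for item, x in zip(lst, data):

After execution: total = 31
31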